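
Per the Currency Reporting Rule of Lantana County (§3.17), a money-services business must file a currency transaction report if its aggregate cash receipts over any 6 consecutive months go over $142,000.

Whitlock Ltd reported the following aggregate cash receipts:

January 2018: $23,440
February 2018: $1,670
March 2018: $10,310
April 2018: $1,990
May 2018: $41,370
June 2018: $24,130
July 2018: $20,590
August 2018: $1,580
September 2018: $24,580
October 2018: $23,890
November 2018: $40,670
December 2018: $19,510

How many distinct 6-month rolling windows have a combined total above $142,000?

January 2018–June 2018: $23,440 + $1,670 + $10,310 + $1,990 + $41,370 + $24,130 = $102,910 (under)
February 2018–July 2018: $1,670 + $10,310 + $1,990 + $41,370 + $24,130 + $20,590 = $100,060 (under)
March 2018–August 2018: $10,310 + $1,990 + $41,370 + $24,130 + $20,590 + $1,580 = $99,970 (under)
April 2018–September 2018: $1,990 + $41,370 + $24,130 + $20,590 + $1,580 + $24,580 = $114,240 (under)
May 2018–October 2018: $41,370 + $24,130 + $20,590 + $1,580 + $24,580 + $23,890 = $136,140 (under)
June 2018–November 2018: $24,130 + $20,590 + $1,580 + $24,580 + $23,890 + $40,670 = $135,440 (under)
July 2018–December 2018: $20,590 + $1,580 + $24,580 + $23,890 + $40,670 + $19,510 = $130,820 (under)
0 windows exceed the threshold.

0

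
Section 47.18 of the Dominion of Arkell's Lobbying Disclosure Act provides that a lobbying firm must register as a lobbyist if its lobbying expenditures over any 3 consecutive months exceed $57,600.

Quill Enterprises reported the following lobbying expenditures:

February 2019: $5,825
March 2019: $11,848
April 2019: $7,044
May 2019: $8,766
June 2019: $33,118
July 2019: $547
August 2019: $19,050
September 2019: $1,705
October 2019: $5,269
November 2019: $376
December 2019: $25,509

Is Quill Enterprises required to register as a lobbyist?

February 2019–April 2019: $5,825 + $11,848 + $7,044 = $24,717 (under)
March 2019–May 2019: $11,848 + $7,044 + $8,766 = $27,658 (under)
April 2019–June 2019: $7,044 + $8,766 + $33,118 = $48,928 (under)
May 2019–July 2019: $8,766 + $33,118 + $547 = $42,431 (under)
June 2019–August 2019: $33,118 + $547 + $19,050 = $52,715 (under)
July 2019–September 2019: $547 + $19,050 + $1,705 = $21,302 (under)
August 2019–October 2019: $19,050 + $1,705 + $5,269 = $26,024 (under)
September 2019–November 2019: $1,705 + $5,269 + $376 = $7,350 (under)
October 2019–December 2019: $5,269 + $376 + $25,509 = $31,154 (under)
No window exceeds $57,600.

No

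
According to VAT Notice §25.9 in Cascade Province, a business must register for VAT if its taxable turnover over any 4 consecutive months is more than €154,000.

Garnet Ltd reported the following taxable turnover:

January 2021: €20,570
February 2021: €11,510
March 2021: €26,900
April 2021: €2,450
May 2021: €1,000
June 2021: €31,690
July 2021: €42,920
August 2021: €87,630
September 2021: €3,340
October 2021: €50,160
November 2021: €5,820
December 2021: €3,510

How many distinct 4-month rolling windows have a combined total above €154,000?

3

January 2021–April 2021: €20,570 + €11,510 + €26,900 + €2,450 = €61,430 (under)
February 2021–May 2021: €11,510 + €26,900 + €2,450 + €1,000 = €41,860 (under)
March 2021–June 2021: €26,900 + €2,450 + €1,000 + €31,690 = €62,040 (under)
April 2021–July 2021: €2,450 + €1,000 + €31,690 + €42,920 = €78,060 (under)
May 2021–August 2021: €1,000 + €31,690 + €42,920 + €87,630 = €163,240 (over)
June 2021–September 2021: €31,690 + €42,920 + €87,630 + €3,340 = €165,580 (over)
July 2021–October 2021: €42,920 + €87,630 + €3,340 + €50,160 = €184,050 (over)
August 2021–November 2021: €87,630 + €3,340 + €50,160 + €5,820 = €146,950 (under)
September 2021–December 2021: €3,340 + €50,160 + €5,820 + €3,510 = €62,830 (under)
3 windows exceed the threshold.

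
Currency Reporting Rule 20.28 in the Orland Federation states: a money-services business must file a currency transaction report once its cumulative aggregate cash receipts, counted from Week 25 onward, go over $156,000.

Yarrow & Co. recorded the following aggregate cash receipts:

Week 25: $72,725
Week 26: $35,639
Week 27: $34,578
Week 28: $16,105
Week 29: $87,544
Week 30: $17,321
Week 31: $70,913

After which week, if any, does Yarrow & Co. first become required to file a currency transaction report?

Week 28

Through Week 25: $72,725
Through Week 26: $108,364
Through Week 27: $142,942
Through Week 28: $159,047 ← exceeds threshold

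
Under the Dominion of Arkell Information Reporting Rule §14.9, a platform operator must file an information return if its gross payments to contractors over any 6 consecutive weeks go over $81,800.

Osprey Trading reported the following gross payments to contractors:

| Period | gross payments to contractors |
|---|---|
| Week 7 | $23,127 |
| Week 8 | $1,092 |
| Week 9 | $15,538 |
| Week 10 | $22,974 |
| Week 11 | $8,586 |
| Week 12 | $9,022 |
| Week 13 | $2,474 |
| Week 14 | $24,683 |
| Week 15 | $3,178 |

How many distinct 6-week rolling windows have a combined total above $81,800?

Week 7–Week 12: $23,127 + $1,092 + $15,538 + $22,974 + $8,586 + $9,022 = $80,339 (under)
Week 8–Week 13: $1,092 + $15,538 + $22,974 + $8,586 + $9,022 + $2,474 = $59,686 (under)
Week 9–Week 14: $15,538 + $22,974 + $8,586 + $9,022 + $2,474 + $24,683 = $83,277 (over)
Week 10–Week 15: $22,974 + $8,586 + $9,022 + $2,474 + $24,683 + $3,178 = $70,917 (under)
1 window exceeds the threshold.

1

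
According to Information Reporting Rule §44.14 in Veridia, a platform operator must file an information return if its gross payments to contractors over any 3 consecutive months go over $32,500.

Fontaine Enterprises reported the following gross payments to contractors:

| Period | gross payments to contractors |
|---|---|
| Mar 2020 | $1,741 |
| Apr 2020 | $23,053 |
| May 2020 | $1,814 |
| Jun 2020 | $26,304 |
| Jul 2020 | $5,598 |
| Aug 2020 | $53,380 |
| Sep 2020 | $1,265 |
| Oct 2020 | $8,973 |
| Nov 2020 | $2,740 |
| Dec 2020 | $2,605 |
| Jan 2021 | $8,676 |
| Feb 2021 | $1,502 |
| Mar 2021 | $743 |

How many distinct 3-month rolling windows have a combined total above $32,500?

5

Mar 2020–May 2020: $1,741 + $23,053 + $1,814 = $26,608 (under)
Apr 2020–Jun 2020: $23,053 + $1,814 + $26,304 = $51,171 (over)
May 2020–Jul 2020: $1,814 + $26,304 + $5,598 = $33,716 (over)
Jun 2020–Aug 2020: $26,304 + $5,598 + $53,380 = $85,282 (over)
Jul 2020–Sep 2020: $5,598 + $53,380 + $1,265 = $60,243 (over)
Aug 2020–Oct 2020: $53,380 + $1,265 + $8,973 = $63,618 (over)
Sep 2020–Nov 2020: $1,265 + $8,973 + $2,740 = $12,978 (under)
Oct 2020–Dec 2020: $8,973 + $2,740 + $2,605 = $14,318 (under)
Nov 2020–Jan 2021: $2,740 + $2,605 + $8,676 = $14,021 (under)
Dec 2020–Feb 2021: $2,605 + $8,676 + $1,502 = $12,783 (under)
Jan 2021–Mar 2021: $8,676 + $1,502 + $743 = $10,921 (under)
5 windows exceed the threshold.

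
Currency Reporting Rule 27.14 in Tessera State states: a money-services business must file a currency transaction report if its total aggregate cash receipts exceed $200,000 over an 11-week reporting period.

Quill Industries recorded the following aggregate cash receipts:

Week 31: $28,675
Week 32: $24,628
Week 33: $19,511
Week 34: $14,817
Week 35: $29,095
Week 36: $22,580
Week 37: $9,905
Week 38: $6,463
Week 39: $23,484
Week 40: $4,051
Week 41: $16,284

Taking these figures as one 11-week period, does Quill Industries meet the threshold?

No

Total aggregate cash receipts: $28,675 + $24,628 + $19,511 + $14,817 + $29,095 + $22,580 + $9,905 + $6,463 + $23,484 + $4,051 + $16,284 = $199,493.
$199,493 ≤ $200,000, so the threshold is not exceeded.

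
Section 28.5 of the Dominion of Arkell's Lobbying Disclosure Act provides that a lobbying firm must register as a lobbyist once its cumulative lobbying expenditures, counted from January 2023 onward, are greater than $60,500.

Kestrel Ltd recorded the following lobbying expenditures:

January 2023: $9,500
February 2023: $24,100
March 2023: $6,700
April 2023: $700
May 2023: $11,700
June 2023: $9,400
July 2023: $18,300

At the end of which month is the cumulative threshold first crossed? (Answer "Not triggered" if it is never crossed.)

Through January 2023: $9,500
Through February 2023: $33,600
Through March 2023: $40,300
Through April 2023: $41,000
Through May 2023: $52,700
Through June 2023: $62,100 ← exceeds threshold

June 2023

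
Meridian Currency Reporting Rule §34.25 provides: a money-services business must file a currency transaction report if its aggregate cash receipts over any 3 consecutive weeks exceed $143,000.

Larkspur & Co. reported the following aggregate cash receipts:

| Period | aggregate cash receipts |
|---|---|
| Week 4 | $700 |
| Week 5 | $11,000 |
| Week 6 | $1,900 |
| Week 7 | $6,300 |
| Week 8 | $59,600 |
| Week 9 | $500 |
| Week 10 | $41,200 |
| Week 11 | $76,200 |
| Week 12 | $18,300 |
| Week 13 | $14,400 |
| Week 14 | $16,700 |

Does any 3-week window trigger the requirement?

Week 4–Week 6: $700 + $11,000 + $1,900 = $13,600 (under)
Week 5–Week 7: $11,000 + $1,900 + $6,300 = $19,200 (under)
Week 6–Week 8: $1,900 + $6,300 + $59,600 = $67,800 (under)
Week 7–Week 9: $6,300 + $59,600 + $500 = $66,400 (under)
Week 8–Week 10: $59,600 + $500 + $41,200 = $101,300 (under)
Week 9–Week 11: $500 + $41,200 + $76,200 = $117,900 (under)
Week 10–Week 12: $41,200 + $76,200 + $18,300 = $135,700 (under)
Week 11–Week 13: $76,200 + $18,300 + $14,400 = $108,900 (under)
Week 12–Week 14: $18,300 + $14,400 + $16,700 = $49,400 (under)
No window exceeds $143,000.

No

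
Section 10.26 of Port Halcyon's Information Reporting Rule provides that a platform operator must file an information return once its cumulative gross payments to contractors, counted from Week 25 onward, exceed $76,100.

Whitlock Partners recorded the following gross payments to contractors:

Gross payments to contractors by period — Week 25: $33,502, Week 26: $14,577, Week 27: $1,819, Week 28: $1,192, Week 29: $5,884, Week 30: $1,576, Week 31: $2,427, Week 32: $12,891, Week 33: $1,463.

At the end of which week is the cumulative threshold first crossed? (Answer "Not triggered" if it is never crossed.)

Not triggered

Through Week 25: $33,502
Through Week 26: $48,079
Through Week 27: $49,898
Through Week 28: $51,090
Through Week 29: $56,974
Through Week 30: $58,550
Through Week 31: $60,977
Through Week 32: $73,868
Through Week 33: $75,331
Final cumulative total $75,331 ≤ $76,100; the threshold is never exceeded.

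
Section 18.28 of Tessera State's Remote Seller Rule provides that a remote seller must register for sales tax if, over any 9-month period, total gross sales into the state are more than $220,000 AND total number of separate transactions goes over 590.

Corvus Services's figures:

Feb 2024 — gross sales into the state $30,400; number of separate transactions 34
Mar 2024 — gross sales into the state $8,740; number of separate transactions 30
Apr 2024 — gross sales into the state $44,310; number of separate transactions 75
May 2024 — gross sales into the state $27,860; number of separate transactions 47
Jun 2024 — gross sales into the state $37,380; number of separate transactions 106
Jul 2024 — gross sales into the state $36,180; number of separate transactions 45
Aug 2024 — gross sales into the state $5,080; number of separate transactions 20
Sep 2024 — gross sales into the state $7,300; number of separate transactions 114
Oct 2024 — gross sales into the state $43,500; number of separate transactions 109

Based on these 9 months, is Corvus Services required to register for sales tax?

No

Total gross sales into the state: $30,400 + $8,740 + $44,310 + $27,860 + $37,380 + $36,180 + $5,080 + $7,300 + $43,500 = $240,750 (> $220,000).
Total number of separate transactions: 34 + 30 + 75 + 47 + 106 + 45 + 20 + 114 + 109 = 580 (≤ 590).
The test is 'and': the rule requires both, and at least one is not exceeded.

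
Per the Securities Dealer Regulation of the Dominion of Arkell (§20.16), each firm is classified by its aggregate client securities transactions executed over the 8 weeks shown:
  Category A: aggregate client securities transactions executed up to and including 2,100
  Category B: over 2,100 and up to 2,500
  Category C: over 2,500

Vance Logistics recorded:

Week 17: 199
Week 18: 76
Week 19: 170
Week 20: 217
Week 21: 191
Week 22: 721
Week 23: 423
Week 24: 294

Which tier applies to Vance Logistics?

Category B

Aggregate client securities transactions executed: 199 + 76 + 170 + 217 + 191 + 721 + 423 + 294 = 2,291.
2,100 < 2,291 ≤ 2,500, so Category B applies.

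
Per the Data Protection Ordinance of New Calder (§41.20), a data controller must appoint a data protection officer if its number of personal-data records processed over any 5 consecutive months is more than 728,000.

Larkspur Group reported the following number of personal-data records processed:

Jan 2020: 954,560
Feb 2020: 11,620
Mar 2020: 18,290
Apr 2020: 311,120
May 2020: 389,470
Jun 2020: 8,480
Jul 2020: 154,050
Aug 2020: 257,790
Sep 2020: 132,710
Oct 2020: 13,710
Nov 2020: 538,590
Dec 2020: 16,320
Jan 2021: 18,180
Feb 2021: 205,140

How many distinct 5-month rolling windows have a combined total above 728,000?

Jan 2020–May 2020: 954,560 + 11,620 + 18,290 + 311,120 + 389,470 = 1,685,060 (over)
Feb 2020–Jun 2020: 11,620 + 18,290 + 311,120 + 389,470 + 8,480 = 738,980 (over)
Mar 2020–Jul 2020: 18,290 + 311,120 + 389,470 + 8,480 + 154,050 = 881,410 (over)
Apr 2020–Aug 2020: 311,120 + 389,470 + 8,480 + 154,050 + 257,790 = 1,120,910 (over)
May 2020–Sep 2020: 389,470 + 8,480 + 154,050 + 257,790 + 132,710 = 942,500 (over)
Jun 2020–Oct 2020: 8,480 + 154,050 + 257,790 + 132,710 + 13,710 = 566,740 (under)
Jul 2020–Nov 2020: 154,050 + 257,790 + 132,710 + 13,710 + 538,590 = 1,096,850 (over)
Aug 2020–Dec 2020: 257,790 + 132,710 + 13,710 + 538,590 + 16,320 = 959,120 (over)
Sep 2020–Jan 2021: 132,710 + 13,710 + 538,590 + 16,320 + 18,180 = 719,510 (under)
Oct 2020–Feb 2021: 13,710 + 538,590 + 16,320 + 18,180 + 205,140 = 791,940 (over)
8 windows exceed the threshold.

8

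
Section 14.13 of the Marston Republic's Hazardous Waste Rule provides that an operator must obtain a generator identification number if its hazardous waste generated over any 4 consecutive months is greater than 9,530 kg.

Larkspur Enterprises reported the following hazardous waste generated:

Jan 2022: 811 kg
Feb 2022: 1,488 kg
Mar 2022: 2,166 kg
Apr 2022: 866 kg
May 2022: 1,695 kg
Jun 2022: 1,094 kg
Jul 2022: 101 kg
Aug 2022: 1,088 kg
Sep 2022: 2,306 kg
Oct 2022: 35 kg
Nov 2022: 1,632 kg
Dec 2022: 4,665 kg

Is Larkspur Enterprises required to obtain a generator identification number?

No

Jan 2022–Apr 2022: 811 kg + 1,488 kg + 2,166 kg + 866 kg = 5,331 kg (under)
Feb 2022–May 2022: 1,488 kg + 2,166 kg + 866 kg + 1,695 kg = 6,215 kg (under)
Mar 2022–Jun 2022: 2,166 kg + 866 kg + 1,695 kg + 1,094 kg = 5,821 kg (under)
Apr 2022–Jul 2022: 866 kg + 1,695 kg + 1,094 kg + 101 kg = 3,756 kg (under)
May 2022–Aug 2022: 1,695 kg + 1,094 kg + 101 kg + 1,088 kg = 3,978 kg (under)
Jun 2022–Sep 2022: 1,094 kg + 101 kg + 1,088 kg + 2,306 kg = 4,589 kg (under)
Jul 2022–Oct 2022: 101 kg + 1,088 kg + 2,306 kg + 35 kg = 3,530 kg (under)
Aug 2022–Nov 2022: 1,088 kg + 2,306 kg + 35 kg + 1,632 kg = 5,061 kg (under)
Sep 2022–Dec 2022: 2,306 kg + 35 kg + 1,632 kg + 4,665 kg = 8,638 kg (under)
No window exceeds 9,530 kg.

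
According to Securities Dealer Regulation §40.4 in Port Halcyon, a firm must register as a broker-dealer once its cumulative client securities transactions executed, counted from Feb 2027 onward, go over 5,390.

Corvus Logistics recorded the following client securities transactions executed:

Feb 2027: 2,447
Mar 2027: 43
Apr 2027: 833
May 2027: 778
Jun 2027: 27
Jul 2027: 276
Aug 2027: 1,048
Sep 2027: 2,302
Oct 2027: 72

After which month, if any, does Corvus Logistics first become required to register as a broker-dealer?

Aug 2027

Through Feb 2027: 2,447
Through Mar 2027: 2,490
Through Apr 2027: 3,323
Through May 2027: 4,101
Through Jun 2027: 4,128
Through Jul 2027: 4,404
Through Aug 2027: 5,452 ← exceeds threshold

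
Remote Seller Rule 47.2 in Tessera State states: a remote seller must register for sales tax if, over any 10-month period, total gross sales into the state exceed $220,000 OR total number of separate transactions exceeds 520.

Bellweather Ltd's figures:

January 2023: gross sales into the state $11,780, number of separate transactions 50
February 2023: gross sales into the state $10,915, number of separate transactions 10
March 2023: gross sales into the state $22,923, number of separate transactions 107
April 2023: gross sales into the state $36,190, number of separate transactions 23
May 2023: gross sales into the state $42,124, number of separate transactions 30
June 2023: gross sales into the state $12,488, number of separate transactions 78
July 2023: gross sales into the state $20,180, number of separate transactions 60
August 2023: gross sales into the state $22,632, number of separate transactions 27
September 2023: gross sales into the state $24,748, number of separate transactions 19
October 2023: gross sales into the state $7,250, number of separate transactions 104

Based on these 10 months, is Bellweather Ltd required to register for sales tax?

No

Total gross sales into the state: $11,780 + $10,915 + $22,923 + $36,190 + $42,124 + $12,488 + $20,180 + $22,632 + $24,748 + $7,250 = $211,230 (≤ $220,000).
Total number of separate transactions: 50 + 10 + 107 + 23 + 30 + 78 + 60 + 27 + 19 + 104 = 508 (≤ 520).
The test is 'or': neither threshold is exceeded.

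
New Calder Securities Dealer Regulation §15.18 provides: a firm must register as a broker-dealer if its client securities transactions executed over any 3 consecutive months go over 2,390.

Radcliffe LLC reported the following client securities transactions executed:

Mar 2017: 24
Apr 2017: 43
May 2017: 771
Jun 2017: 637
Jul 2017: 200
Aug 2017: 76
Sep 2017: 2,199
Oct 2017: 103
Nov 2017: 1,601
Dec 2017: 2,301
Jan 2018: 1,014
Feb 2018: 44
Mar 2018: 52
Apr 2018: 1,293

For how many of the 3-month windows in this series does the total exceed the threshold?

5

Mar 2017–May 2017: 24 + 43 + 771 = 838 (under)
Apr 2017–Jun 2017: 43 + 771 + 637 = 1,451 (under)
May 2017–Jul 2017: 771 + 637 + 200 = 1,608 (under)
Jun 2017–Aug 2017: 637 + 200 + 76 = 913 (under)
Jul 2017–Sep 2017: 200 + 76 + 2,199 = 2,475 (over)
Aug 2017–Oct 2017: 76 + 2,199 + 103 = 2,378 (under)
Sep 2017–Nov 2017: 2,199 + 103 + 1,601 = 3,903 (over)
Oct 2017–Dec 2017: 103 + 1,601 + 2,301 = 4,005 (over)
Nov 2017–Jan 2018: 1,601 + 2,301 + 1,014 = 4,916 (over)
Dec 2017–Feb 2018: 2,301 + 1,014 + 44 = 3,359 (over)
Jan 2018–Mar 2018: 1,014 + 44 + 52 = 1,110 (under)
Feb 2018–Apr 2018: 44 + 52 + 1,293 = 1,389 (under)
5 windows exceed the threshold.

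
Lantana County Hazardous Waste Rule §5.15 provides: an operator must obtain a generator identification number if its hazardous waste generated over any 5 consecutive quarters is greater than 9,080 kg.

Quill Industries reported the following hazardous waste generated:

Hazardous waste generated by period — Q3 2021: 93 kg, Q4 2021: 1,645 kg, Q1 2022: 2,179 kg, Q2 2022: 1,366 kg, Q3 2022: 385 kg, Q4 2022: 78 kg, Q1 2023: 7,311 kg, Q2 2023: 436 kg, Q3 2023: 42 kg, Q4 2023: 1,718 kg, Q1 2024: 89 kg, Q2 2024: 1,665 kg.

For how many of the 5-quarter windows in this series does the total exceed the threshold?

Q3 2021–Q3 2022: 93 kg + 1,645 kg + 2,179 kg + 1,366 kg + 385 kg = 5,668 kg (under)
Q4 2021–Q4 2022: 1,645 kg + 2,179 kg + 1,366 kg + 385 kg + 78 kg = 5,653 kg (under)
Q1 2022–Q1 2023: 2,179 kg + 1,366 kg + 385 kg + 78 kg + 7,311 kg = 11,319 kg (over)
Q2 2022–Q2 2023: 1,366 kg + 385 kg + 78 kg + 7,311 kg + 436 kg = 9,576 kg (over)
Q3 2022–Q3 2023: 385 kg + 78 kg + 7,311 kg + 436 kg + 42 kg = 8,252 kg (under)
Q4 2022–Q4 2023: 78 kg + 7,311 kg + 436 kg + 42 kg + 1,718 kg = 9,585 kg (over)
Q1 2023–Q1 2024: 7,311 kg + 436 kg + 42 kg + 1,718 kg + 89 kg = 9,596 kg (over)
Q2 2023–Q2 2024: 436 kg + 42 kg + 1,718 kg + 89 kg + 1,665 kg = 3,950 kg (under)
4 windows exceed the threshold.

4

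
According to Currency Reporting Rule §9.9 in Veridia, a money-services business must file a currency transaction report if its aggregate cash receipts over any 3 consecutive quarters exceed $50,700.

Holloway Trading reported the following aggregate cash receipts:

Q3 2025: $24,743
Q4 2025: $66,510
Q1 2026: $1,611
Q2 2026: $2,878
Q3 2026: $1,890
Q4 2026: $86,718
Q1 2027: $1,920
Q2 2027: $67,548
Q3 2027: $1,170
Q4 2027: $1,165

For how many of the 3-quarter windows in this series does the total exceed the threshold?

7

Q3 2025–Q1 2026: $24,743 + $66,510 + $1,611 = $92,864 (over)
Q4 2025–Q2 2026: $66,510 + $1,611 + $2,878 = $70,999 (over)
Q1 2026–Q3 2026: $1,611 + $2,878 + $1,890 = $6,379 (under)
Q2 2026–Q4 2026: $2,878 + $1,890 + $86,718 = $91,486 (over)
Q3 2026–Q1 2027: $1,890 + $86,718 + $1,920 = $90,528 (over)
Q4 2026–Q2 2027: $86,718 + $1,920 + $67,548 = $156,186 (over)
Q1 2027–Q3 2027: $1,920 + $67,548 + $1,170 = $70,638 (over)
Q2 2027–Q4 2027: $67,548 + $1,170 + $1,165 = $69,883 (over)
7 windows exceed the threshold.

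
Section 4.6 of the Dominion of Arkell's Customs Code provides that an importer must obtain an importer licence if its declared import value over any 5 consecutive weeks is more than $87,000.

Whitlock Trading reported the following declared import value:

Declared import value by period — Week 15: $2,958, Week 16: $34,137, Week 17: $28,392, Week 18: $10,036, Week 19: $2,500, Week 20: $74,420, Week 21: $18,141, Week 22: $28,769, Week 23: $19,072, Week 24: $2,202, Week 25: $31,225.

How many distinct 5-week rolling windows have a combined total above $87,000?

6

Week 15–Week 19: $2,958 + $34,137 + $28,392 + $10,036 + $2,500 = $78,023 (under)
Week 16–Week 20: $34,137 + $28,392 + $10,036 + $2,500 + $74,420 = $149,485 (over)
Week 17–Week 21: $28,392 + $10,036 + $2,500 + $74,420 + $18,141 = $133,489 (over)
Week 18–Week 22: $10,036 + $2,500 + $74,420 + $18,141 + $28,769 = $133,866 (over)
Week 19–Week 23: $2,500 + $74,420 + $18,141 + $28,769 + $19,072 = $142,902 (over)
Week 20–Week 24: $74,420 + $18,141 + $28,769 + $19,072 + $2,202 = $142,604 (over)
Week 21–Week 25: $18,141 + $28,769 + $19,072 + $2,202 + $31,225 = $99,409 (over)
6 windows exceed the threshold.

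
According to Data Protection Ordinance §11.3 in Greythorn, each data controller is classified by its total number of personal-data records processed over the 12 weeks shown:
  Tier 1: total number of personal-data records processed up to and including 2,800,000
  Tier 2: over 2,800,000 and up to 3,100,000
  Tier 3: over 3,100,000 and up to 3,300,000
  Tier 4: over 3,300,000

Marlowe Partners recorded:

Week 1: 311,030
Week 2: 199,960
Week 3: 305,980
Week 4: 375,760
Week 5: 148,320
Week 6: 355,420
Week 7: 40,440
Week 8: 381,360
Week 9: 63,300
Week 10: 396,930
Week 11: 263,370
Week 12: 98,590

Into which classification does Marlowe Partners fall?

Total number of personal-data records processed: 311,030 + 199,960 + 305,980 + 375,760 + 148,320 + 355,420 + 40,440 + 381,360 + 63,300 + 396,930 + 263,370 + 98,590 = 2,940,460.
2,800,000 < 2,940,460 ≤ 3,100,000, so Tier 2 applies.

Tier 2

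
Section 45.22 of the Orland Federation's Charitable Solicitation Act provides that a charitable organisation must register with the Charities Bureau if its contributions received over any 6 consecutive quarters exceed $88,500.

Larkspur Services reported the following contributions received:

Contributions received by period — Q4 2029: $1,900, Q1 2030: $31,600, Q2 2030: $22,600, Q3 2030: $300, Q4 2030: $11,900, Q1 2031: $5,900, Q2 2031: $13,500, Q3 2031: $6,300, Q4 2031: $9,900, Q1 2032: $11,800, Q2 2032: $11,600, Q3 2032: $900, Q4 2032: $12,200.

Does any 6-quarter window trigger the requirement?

No

Q4 2029–Q1 2031: $1,900 + $31,600 + $22,600 + $300 + $11,900 + $5,900 = $74,200 (under)
Q1 2030–Q2 2031: $31,600 + $22,600 + $300 + $11,900 + $5,900 + $13,500 = $85,800 (under)
Q2 2030–Q3 2031: $22,600 + $300 + $11,900 + $5,900 + $13,500 + $6,300 = $60,500 (under)
Q3 2030–Q4 2031: $300 + $11,900 + $5,900 + $13,500 + $6,300 + $9,900 = $47,800 (under)
Q4 2030–Q1 2032: $11,900 + $5,900 + $13,500 + $6,300 + $9,900 + $11,800 = $59,300 (under)
Q1 2031–Q2 2032: $5,900 + $13,500 + $6,300 + $9,900 + $11,800 + $11,600 = $59,000 (under)
Q2 2031–Q3 2032: $13,500 + $6,300 + $9,900 + $11,800 + $11,600 + $900 = $54,000 (under)
Q3 2031–Q4 2032: $6,300 + $9,900 + $11,800 + $11,600 + $900 + $12,200 = $52,700 (under)
No window exceeds $88,500.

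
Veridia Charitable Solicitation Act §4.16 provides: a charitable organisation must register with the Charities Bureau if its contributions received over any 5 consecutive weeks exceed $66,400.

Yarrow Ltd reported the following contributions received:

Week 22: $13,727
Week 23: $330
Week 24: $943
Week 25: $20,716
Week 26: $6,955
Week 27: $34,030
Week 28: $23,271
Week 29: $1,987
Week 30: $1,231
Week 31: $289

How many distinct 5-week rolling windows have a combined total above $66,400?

3

Week 22–Week 26: $13,727 + $330 + $943 + $20,716 + $6,955 = $42,671 (under)
Week 23–Week 27: $330 + $943 + $20,716 + $6,955 + $34,030 = $62,974 (under)
Week 24–Week 28: $943 + $20,716 + $6,955 + $34,030 + $23,271 = $85,915 (over)
Week 25–Week 29: $20,716 + $6,955 + $34,030 + $23,271 + $1,987 = $86,959 (over)
Week 26–Week 30: $6,955 + $34,030 + $23,271 + $1,987 + $1,231 = $67,474 (over)
Week 27–Week 31: $34,030 + $23,271 + $1,987 + $1,231 + $289 = $60,808 (under)
3 windows exceed the threshold.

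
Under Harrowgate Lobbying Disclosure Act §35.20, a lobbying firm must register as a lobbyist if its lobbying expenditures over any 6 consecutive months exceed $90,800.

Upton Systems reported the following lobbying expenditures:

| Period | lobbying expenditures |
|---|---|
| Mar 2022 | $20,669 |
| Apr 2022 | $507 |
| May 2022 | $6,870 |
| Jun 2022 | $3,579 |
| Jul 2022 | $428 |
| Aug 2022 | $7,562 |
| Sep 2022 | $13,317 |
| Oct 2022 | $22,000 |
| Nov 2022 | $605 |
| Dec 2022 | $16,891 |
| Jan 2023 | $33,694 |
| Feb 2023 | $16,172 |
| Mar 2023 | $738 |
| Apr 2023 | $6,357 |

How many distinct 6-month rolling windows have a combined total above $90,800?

2

Mar 2022–Aug 2022: $20,669 + $507 + $6,870 + $3,579 + $428 + $7,562 = $39,615 (under)
Apr 2022–Sep 2022: $507 + $6,870 + $3,579 + $428 + $7,562 + $13,317 = $32,263 (under)
May 2022–Oct 2022: $6,870 + $3,579 + $428 + $7,562 + $13,317 + $22,000 = $53,756 (under)
Jun 2022–Nov 2022: $3,579 + $428 + $7,562 + $13,317 + $22,000 + $605 = $47,491 (under)
Jul 2022–Dec 2022: $428 + $7,562 + $13,317 + $22,000 + $605 + $16,891 = $60,803 (under)
Aug 2022–Jan 2023: $7,562 + $13,317 + $22,000 + $605 + $16,891 + $33,694 = $94,069 (over)
Sep 2022–Feb 2023: $13,317 + $22,000 + $605 + $16,891 + $33,694 + $16,172 = $102,679 (over)
Oct 2022–Mar 2023: $22,000 + $605 + $16,891 + $33,694 + $16,172 + $738 = $90,100 (under)
Nov 2022–Apr 2023: $605 + $16,891 + $33,694 + $16,172 + $738 + $6,357 = $74,457 (under)
2 windows exceed the threshold.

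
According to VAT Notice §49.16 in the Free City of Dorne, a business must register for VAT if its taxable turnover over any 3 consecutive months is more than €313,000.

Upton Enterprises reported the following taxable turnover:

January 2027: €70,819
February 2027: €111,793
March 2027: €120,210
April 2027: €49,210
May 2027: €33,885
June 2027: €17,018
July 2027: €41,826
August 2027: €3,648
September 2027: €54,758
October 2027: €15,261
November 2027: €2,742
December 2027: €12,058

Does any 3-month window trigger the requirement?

January 2027–March 2027: €70,819 + €111,793 + €120,210 = €302,822 (under)
February 2027–April 2027: €111,793 + €120,210 + €49,210 = €281,213 (under)
March 2027–May 2027: €120,210 + €49,210 + €33,885 = €203,305 (under)
April 2027–June 2027: €49,210 + €33,885 + €17,018 = €100,113 (under)
May 2027–July 2027: €33,885 + €17,018 + €41,826 = €92,729 (under)
June 2027–August 2027: €17,018 + €41,826 + €3,648 = €62,492 (under)
July 2027–September 2027: €41,826 + €3,648 + €54,758 = €100,232 (under)
August 2027–October 2027: €3,648 + €54,758 + €15,261 = €73,667 (under)
September 2027–November 2027: €54,758 + €15,261 + €2,742 = €72,761 (under)
October 2027–December 2027: €15,261 + €2,742 + €12,058 = €30,061 (under)
No window exceeds €313,000.

No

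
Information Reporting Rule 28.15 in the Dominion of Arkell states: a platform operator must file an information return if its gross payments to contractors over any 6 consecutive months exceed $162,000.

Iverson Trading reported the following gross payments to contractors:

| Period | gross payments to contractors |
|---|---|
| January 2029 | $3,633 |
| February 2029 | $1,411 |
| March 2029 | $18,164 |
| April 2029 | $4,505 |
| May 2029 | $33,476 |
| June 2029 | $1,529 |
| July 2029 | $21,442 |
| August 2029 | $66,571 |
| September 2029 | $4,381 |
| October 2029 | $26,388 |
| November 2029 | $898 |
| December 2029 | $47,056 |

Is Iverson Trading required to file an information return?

January 2029–June 2029: $3,633 + $1,411 + $18,164 + $4,505 + $33,476 + $1,529 = $62,718 (under)
February 2029–July 2029: $1,411 + $18,164 + $4,505 + $33,476 + $1,529 + $21,442 = $80,527 (under)
March 2029–August 2029: $18,164 + $4,505 + $33,476 + $1,529 + $21,442 + $66,571 = $145,687 (under)
April 2029–September 2029: $4,505 + $33,476 + $1,529 + $21,442 + $66,571 + $4,381 = $131,904 (under)
May 2029–October 2029: $33,476 + $1,529 + $21,442 + $66,571 + $4,381 + $26,388 = $153,787 (under)
June 2029–November 2029: $1,529 + $21,442 + $66,571 + $4,381 + $26,388 + $898 = $121,209 (under)
July 2029–December 2029: $21,442 + $66,571 + $4,381 + $26,388 + $898 + $47,056 = $166,736 (over)
At least one window exceeds $162,000.

Yes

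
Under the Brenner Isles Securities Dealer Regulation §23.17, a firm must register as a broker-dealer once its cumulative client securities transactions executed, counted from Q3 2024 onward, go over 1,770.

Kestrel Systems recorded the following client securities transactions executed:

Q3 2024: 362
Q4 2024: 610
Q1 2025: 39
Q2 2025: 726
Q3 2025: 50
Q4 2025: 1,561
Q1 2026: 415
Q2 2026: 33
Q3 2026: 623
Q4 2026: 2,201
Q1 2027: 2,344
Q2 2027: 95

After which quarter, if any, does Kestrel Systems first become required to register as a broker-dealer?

Q3 2025

Through Q3 2024: 362
Through Q4 2024: 972
Through Q1 2025: 1,011
Through Q2 2025: 1,737
Through Q3 2025: 1,787 ← exceeds threshold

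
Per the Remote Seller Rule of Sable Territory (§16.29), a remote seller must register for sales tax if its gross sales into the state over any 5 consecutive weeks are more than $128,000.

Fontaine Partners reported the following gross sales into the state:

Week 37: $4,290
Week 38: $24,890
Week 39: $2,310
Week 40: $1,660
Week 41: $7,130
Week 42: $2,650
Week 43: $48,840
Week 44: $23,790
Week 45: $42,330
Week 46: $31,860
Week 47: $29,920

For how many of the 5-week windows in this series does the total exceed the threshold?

Week 37–Week 41: $4,290 + $24,890 + $2,310 + $1,660 + $7,130 = $40,280 (under)
Week 38–Week 42: $24,890 + $2,310 + $1,660 + $7,130 + $2,650 = $38,640 (under)
Week 39–Week 43: $2,310 + $1,660 + $7,130 + $2,650 + $48,840 = $62,590 (under)
Week 40–Week 44: $1,660 + $7,130 + $2,650 + $48,840 + $23,790 = $84,070 (under)
Week 41–Week 45: $7,130 + $2,650 + $48,840 + $23,790 + $42,330 = $124,740 (under)
Week 42–Week 46: $2,650 + $48,840 + $23,790 + $42,330 + $31,860 = $149,470 (over)
Week 43–Week 47: $48,840 + $23,790 + $42,330 + $31,860 + $29,920 = $176,740 (over)
2 windows exceed the threshold.

2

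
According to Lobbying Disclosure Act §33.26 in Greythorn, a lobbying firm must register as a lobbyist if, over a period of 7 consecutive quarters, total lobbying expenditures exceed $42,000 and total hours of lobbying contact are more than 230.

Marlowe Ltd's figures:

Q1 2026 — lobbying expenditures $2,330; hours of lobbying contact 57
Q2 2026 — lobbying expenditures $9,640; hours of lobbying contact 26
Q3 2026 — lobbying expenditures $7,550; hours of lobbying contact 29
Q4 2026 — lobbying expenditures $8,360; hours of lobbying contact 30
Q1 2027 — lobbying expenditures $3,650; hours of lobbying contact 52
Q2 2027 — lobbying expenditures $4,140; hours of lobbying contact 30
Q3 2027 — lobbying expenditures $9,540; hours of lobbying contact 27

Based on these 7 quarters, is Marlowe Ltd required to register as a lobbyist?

Total lobbying expenditures: $2,330 + $9,640 + $7,550 + $8,360 + $3,650 + $4,140 + $9,540 = $45,210 (> $42,000).
Total hours of lobbying contact: 57 + 26 + 29 + 30 + 52 + 30 + 27 = 251 (> 230).
The test is 'and': both thresholds are exceeded.

Yes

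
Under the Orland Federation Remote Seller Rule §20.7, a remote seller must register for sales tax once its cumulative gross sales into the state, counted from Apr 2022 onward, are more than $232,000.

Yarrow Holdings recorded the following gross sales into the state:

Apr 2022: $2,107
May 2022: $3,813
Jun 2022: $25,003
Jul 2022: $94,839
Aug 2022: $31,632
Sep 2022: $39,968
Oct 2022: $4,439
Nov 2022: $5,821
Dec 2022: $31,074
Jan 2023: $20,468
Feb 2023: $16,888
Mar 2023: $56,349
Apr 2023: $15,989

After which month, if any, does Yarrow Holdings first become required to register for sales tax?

Through Apr 2022: $2,107
Through May 2022: $5,920
Through Jun 2022: $30,923
Through Jul 2022: $125,762
Through Aug 2022: $157,394
Through Sep 2022: $197,362
Through Oct 2022: $201,801
Through Nov 2022: $207,622
Through Dec 2022: $238,696 ← exceeds threshold

Dec 2022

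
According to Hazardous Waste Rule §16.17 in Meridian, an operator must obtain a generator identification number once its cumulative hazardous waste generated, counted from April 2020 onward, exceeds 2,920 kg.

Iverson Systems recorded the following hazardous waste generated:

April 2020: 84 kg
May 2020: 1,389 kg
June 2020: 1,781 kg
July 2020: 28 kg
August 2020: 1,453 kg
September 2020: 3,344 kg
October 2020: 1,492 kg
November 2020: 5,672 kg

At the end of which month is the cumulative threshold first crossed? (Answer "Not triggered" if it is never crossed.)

Through April 2020: 84 kg
Through May 2020: 1,473 kg
Through June 2020: 3,254 kg ← exceeds threshold

June 2020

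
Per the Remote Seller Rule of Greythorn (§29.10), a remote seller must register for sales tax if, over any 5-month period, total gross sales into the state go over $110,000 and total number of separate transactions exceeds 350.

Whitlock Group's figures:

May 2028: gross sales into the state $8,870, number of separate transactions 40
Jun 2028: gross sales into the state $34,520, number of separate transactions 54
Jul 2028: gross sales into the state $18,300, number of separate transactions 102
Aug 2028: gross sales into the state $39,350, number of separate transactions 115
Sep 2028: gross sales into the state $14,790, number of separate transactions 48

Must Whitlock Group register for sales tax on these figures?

Total gross sales into the state: $8,870 + $34,520 + $18,300 + $39,350 + $14,790 = $115,830 (> $110,000).
Total number of separate transactions: 40 + 54 + 102 + 115 + 48 = 359 (> 350).
The test is 'and': both thresholds are exceeded.

Yes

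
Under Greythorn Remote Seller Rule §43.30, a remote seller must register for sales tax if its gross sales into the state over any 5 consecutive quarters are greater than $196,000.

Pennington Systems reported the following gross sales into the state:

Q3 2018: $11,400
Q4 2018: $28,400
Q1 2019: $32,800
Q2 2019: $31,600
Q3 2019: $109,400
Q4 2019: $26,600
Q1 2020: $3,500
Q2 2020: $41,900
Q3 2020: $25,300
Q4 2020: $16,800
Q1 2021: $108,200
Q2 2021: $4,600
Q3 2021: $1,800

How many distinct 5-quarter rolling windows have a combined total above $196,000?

Q3 2018–Q3 2019: $11,400 + $28,400 + $32,800 + $31,600 + $109,400 = $213,600 (over)
Q4 2018–Q4 2019: $28,400 + $32,800 + $31,600 + $109,400 + $26,600 = $228,800 (over)
Q1 2019–Q1 2020: $32,800 + $31,600 + $109,400 + $26,600 + $3,500 = $203,900 (over)
Q2 2019–Q2 2020: $31,600 + $109,400 + $26,600 + $3,500 + $41,900 = $213,000 (over)
Q3 2019–Q3 2020: $109,400 + $26,600 + $3,500 + $41,900 + $25,300 = $206,700 (over)
Q4 2019–Q4 2020: $26,600 + $3,500 + $41,900 + $25,300 + $16,800 = $114,100 (under)
Q1 2020–Q1 2021: $3,500 + $41,900 + $25,300 + $16,800 + $108,200 = $195,700 (under)
Q2 2020–Q2 2021: $41,900 + $25,300 + $16,800 + $108,200 + $4,600 = $196,800 (over)
Q3 2020–Q3 2021: $25,300 + $16,800 + $108,200 + $4,600 + $1,800 = $156,700 (under)
6 windows exceed the threshold.

6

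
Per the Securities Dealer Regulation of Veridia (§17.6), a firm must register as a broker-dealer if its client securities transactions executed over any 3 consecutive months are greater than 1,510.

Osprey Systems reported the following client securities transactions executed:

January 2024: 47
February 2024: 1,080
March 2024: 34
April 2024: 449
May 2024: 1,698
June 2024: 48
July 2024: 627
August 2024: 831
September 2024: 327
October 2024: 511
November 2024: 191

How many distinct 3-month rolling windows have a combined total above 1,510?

6

January 2024–March 2024: 47 + 1,080 + 34 = 1,161 (under)
February 2024–April 2024: 1,080 + 34 + 449 = 1,563 (over)
March 2024–May 2024: 34 + 449 + 1,698 = 2,181 (over)
April 2024–June 2024: 449 + 1,698 + 48 = 2,195 (over)
May 2024–July 2024: 1,698 + 48 + 627 = 2,373 (over)
June 2024–August 2024: 48 + 627 + 831 = 1,506 (under)
July 2024–September 2024: 627 + 831 + 327 = 1,785 (over)
August 2024–October 2024: 831 + 327 + 511 = 1,669 (over)
September 2024–November 2024: 327 + 511 + 191 = 1,029 (under)
6 windows exceed the threshold.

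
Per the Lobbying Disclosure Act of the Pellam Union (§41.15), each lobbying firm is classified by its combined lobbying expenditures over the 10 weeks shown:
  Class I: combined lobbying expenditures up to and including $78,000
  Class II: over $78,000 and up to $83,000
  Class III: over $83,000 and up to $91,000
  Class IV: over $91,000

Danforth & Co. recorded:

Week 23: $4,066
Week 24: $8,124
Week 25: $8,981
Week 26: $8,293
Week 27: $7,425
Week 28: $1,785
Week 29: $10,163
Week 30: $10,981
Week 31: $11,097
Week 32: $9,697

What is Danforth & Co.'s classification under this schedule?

Class II

Combined lobbying expenditures: $4,066 + $8,124 + $8,981 + $8,293 + $7,425 + $1,785 + $10,163 + $10,981 + $11,097 + $9,697 = $80,612.
$78,000 < $80,612 ≤ $83,000, so Class II applies.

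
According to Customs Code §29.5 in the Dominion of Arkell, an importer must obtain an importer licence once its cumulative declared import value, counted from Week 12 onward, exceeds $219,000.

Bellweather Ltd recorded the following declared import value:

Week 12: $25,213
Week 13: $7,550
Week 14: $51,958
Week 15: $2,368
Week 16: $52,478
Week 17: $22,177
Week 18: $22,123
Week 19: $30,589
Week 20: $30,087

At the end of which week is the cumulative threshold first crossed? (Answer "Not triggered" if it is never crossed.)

Week 20

Through Week 12: $25,213
Through Week 13: $32,763
Through Week 14: $84,721
Through Week 15: $87,089
Through Week 16: $139,567
Through Week 17: $161,744
Through Week 18: $183,867
Through Week 19: $214,456
Through Week 20: $244,543 ← exceeds threshold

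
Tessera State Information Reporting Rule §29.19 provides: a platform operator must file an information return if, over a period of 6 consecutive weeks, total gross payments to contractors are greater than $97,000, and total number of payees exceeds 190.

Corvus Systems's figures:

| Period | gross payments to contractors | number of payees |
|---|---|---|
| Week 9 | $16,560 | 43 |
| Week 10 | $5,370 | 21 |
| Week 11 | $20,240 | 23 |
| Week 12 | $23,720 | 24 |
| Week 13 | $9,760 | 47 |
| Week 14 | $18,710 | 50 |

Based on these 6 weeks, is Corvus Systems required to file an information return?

Total gross payments to contractors: $16,560 + $5,370 + $20,240 + $23,720 + $9,760 + $18,710 = $94,360 (≤ $97,000).
Total number of payees: 43 + 21 + 23 + 24 + 47 + 50 = 208 (> 190).
The test is 'and': the rule requires both, and at least one is not exceeded.

No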